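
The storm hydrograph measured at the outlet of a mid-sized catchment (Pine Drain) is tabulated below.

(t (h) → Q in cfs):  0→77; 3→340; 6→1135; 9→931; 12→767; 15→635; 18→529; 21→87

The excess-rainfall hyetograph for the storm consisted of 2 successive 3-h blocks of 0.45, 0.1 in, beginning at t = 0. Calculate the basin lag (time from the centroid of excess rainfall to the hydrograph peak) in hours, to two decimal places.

Centroid of excess rainfall: t_c = Σ P_i·t̄_i / ΣP_i = 2.0455 h (block centres at 1.5, 4.5 h).
Hydrograph peak occurs at t = 6 h, so basin lag t_L = 6 − 2.0455 = 3.95 h.

t_L ≈ 3.95 h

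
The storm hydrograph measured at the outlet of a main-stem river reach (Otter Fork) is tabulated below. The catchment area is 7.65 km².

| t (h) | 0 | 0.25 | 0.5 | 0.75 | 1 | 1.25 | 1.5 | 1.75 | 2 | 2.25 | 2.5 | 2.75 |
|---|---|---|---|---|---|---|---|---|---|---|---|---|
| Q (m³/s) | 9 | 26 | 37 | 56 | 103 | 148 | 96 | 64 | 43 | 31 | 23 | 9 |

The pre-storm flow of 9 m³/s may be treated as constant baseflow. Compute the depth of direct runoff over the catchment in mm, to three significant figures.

Direct runoff: 0.0, 17.0, 28.0, 47.0, 94.0, 139.0, 87.0, 55.0, 34.0, 22.0, 14.0, 0.0 m³/s; ΣQ_DR = 537.0 m³/s.
V = ΣQ_DR · Δt = 537.0 × 900 s = 4.833 × 10^5 m³.
Over A = 7.65 km², depth = V / A = 63.2 mm.

d ≈ 63.2 mm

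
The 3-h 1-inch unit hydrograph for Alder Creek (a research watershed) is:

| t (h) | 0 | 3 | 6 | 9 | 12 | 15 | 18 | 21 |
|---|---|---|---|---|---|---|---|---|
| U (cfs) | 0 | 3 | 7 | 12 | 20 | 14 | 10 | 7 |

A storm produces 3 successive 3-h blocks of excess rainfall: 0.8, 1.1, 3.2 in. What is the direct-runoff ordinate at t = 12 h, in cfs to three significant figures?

By discrete convolution, Q_j = Σ (P_i / 1 in) · U_{j−i}.
At t = 12 h (j=4): Q = (0.8/1)·20 + (1.1/1)·12 + (3.2/1)·7 = 51.6 cfs.

Q ≈ 51.6 cfs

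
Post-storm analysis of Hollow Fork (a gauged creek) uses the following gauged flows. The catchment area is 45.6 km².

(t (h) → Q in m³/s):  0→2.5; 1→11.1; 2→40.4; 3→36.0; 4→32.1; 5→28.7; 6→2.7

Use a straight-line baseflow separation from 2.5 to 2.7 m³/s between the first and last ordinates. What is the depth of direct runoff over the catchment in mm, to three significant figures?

Direct runoff: 0.00, 8.57, 37.83, 33.40, 29.47, 26.03, 0.00 m³/s; ΣQ_DR = 135.3 m³/s.
V = ΣQ_DR · Δt = 135.3 × 3600 s = 4.871 × 10^5 m³.
Over A = 45.6 km², depth = V / A = 10.7 mm.

d ≈ 10.7 mm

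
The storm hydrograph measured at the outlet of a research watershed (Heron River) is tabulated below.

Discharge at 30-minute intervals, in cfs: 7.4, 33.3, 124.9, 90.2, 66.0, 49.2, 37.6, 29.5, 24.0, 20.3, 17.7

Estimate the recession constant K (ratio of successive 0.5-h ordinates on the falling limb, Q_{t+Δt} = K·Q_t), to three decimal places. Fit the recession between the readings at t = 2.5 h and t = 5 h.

K ≈ 0.815

Using the recession-limb readings at t = 2.5 h and t = 5 h: Q falls from 49.2 to 17.7 cfs over 5 intervals.
K = (Q₂/Q₁)^(1/5) = (17.7/49.2)^(1/5) = 0.815.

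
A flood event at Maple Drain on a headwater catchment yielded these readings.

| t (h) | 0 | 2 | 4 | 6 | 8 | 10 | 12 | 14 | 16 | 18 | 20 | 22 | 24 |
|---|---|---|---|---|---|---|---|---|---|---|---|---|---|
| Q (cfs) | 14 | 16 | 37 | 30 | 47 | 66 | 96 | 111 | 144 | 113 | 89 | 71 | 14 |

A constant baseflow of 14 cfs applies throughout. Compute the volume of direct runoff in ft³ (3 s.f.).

V ≈ 4.80 × 10^6 ft³

Direct-runoff ordinates (Q − Q_b): 0.0, 2.0, 23.0, 16.0, 33.0, 52.0, 82.0, 97.0, 130.0, 99.0, 75.0, 57.0, 0.0 cfs.
ΣQ_DR = 666.0 cfs.
With Δt = 2 h = 7200 s, V = ΣQ_DR · Δt = 666.0 × 7200 = 4.80 × 10^6 ft³.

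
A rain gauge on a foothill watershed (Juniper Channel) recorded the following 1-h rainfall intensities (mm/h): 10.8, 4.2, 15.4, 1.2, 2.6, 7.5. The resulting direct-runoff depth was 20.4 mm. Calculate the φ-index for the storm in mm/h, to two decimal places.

φ ≈ 4.43 mm/h

Only the 3 blocks with intensity above φ contribute runoff: 10.8, 15.4, 7.5 mm/h.
Σ(I−φ)·Δt = d  ⇒  (10.8+15.4+7.5 − 3φ)·1 = 20.4
φ = (33.70 − 20.4/1) / 3 = 4.43 mm/h.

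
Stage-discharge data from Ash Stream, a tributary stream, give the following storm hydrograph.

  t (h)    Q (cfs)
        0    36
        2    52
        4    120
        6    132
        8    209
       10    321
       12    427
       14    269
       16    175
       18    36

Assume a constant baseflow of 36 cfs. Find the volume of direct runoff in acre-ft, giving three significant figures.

Direct-runoff ordinates (Q − Q_b): 0.0, 16.0, 84.0, 96.0, 173.0, 285.0, 391.0, 233.0, 139.0, 0.0 cfs.
ΣQ_DR = 1417 cfs.
With Δt = 2 h = 7200 s, V = ΣQ_DR · Δt = 1417 × 7200 = 1.02 × 10^7 ft³ = 234 acre-ft.

V ≈ 234 acre-ft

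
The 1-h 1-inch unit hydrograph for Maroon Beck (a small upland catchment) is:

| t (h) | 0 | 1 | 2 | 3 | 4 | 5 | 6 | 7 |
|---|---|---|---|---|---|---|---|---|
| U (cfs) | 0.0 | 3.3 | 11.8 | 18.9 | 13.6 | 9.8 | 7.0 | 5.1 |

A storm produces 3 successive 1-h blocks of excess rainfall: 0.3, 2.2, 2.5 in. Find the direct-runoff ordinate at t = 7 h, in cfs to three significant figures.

Q ≈ 41.4 cfs

By discrete convolution, Q_j = Σ (P_i / 1 in) · U_{j−i}.
At t = 7 h (j=7): Q = (0.3/1)·5.1 + (2.2/1)·7.0 + (2.5/1)·9.8 = 41.4 cfs.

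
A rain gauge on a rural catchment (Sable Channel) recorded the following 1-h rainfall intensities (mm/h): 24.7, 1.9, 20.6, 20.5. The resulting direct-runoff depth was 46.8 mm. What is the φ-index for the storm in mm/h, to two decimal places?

Only the 3 blocks with intensity above φ contribute runoff: 24.7, 20.6, 20.5 mm/h.
Σ(I−φ)·Δt = d  ⇒  (24.7+20.6+20.5 − 3φ)·1 = 46.8
φ = (65.80 − 46.8/1) / 3 = 6.33 mm/h.

φ ≈ 6.33 mm/h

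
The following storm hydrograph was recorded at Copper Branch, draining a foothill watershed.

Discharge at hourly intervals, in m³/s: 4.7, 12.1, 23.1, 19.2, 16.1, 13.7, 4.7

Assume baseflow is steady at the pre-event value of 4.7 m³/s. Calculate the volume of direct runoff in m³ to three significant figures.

Direct-runoff ordinates (Q − Q_b): 0.0, 7.4, 18.4, 14.5, 11.4, 9.0, 0.0 m³/s.
ΣQ_DR = 60.70 m³/s.
With Δt = 1 h = 3600 s, V = ΣQ_DR · Δt = 60.70 × 3600 = 2.19 × 10^5 m³.

V ≈ 2.19 × 10^5 m³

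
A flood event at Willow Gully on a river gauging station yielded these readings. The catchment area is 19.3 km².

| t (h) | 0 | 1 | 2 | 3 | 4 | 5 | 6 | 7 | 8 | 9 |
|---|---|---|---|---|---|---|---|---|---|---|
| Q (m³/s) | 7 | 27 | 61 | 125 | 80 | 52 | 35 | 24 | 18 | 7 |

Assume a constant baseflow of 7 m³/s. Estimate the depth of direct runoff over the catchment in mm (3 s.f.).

d ≈ 68.3 mm

Direct runoff: 0.0, 20.0, 54.0, 118.0, 73.0, 45.0, 28.0, 17.0, 11.0, 0.0 m³/s; ΣQ_DR = 366.0 m³/s.
V = ΣQ_DR · Δt = 366.0 × 3600 s = 1.318 × 10^6 m³.
Over A = 19.3 km², depth = V / A = 68.3 mm.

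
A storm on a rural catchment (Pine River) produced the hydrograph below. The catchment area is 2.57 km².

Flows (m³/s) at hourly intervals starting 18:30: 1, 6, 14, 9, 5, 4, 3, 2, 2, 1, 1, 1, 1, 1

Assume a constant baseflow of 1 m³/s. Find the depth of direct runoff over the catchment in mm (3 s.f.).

d ≈ 51.8 mm

Direct runoff: 0.0, 5.0, 13.0, 8.0, 4.0, 3.0, 2.0, 1.0, 1.0, 0.0, 0.0, 0.0, 0.0, 0.0 m³/s; ΣQ_DR = 37.00 m³/s.
V = ΣQ_DR · Δt = 37.00 × 3600 s = 1.332 × 10^5 m³.
Over A = 2.57 km², depth = V / A = 51.8 mm.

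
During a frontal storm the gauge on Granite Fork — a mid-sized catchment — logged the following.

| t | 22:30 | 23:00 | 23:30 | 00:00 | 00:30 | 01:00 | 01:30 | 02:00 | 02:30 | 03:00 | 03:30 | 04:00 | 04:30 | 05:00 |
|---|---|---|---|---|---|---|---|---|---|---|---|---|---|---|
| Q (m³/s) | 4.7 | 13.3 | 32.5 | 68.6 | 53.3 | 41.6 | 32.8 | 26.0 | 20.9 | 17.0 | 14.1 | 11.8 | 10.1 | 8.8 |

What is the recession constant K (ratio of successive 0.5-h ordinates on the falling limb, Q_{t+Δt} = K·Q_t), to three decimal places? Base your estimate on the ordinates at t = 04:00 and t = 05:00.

Using the recession-limb readings at t = 04:00 and t = 05:00: Q falls from 11.8 to 8.8 m³/s over 2 intervals.
K = (Q₂/Q₁)^(1/2) = (8.8/11.8)^(1/2) = 0.864.

K ≈ 0.864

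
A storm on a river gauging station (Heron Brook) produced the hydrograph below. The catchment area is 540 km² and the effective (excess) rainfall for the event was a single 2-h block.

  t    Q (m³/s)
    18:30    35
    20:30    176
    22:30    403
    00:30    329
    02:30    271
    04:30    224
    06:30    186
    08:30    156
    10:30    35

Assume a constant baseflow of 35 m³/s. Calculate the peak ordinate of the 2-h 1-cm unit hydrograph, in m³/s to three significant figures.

Direct runoff: 0.0, 141.0, 368.0, 294.0, 236.0, 189.0, 151.0, 121.0, 0.0 m³/s; ΣQ_DR = 1500 m³/s, peak = 368.0 m³/s.
Runoff depth d = ΣQ_DR·Δt / A = 1500 × 7200 / (540 km²) = 20.00 mm.
The 1-cm UH is the DRH scaled by (10 mm)/d, so U_p = 368.0 × 10/20.00 = 184 m³/s.

U_p ≈ 184 m³/s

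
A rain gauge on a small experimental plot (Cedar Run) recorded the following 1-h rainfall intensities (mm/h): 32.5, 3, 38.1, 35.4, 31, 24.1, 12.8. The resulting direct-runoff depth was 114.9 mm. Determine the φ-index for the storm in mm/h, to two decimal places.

Only the 6 blocks with intensity above φ contribute runoff: 32.5, 38.1, 35.4, 31, 24.1, 12.8 mm/h.
Σ(I−φ)·Δt = d  ⇒  (32.5+38.1+35.4+31+24.1+12.8 − 6φ)·1 = 114.9
φ = (173.9 − 114.9/1) / 6 = 9.83 mm/h.

φ ≈ 9.83 mm/h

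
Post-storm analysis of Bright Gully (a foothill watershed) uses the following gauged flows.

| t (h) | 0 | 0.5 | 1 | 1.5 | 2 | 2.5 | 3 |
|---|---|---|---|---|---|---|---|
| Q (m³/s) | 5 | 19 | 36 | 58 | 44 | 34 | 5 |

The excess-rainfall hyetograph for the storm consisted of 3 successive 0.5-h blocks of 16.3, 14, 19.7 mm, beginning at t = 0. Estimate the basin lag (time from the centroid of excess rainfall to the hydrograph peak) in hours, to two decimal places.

t_L ≈ 0.72 h

Centroid of excess rainfall: t_c = Σ P_i·t̄_i / ΣP_i = 0.7840 h (block centres at 0.25, 0.75, 1.25 h).
Hydrograph peak occurs at t = 1.5 h, so basin lag t_L = 1.5 − 0.7840 = 0.72 h.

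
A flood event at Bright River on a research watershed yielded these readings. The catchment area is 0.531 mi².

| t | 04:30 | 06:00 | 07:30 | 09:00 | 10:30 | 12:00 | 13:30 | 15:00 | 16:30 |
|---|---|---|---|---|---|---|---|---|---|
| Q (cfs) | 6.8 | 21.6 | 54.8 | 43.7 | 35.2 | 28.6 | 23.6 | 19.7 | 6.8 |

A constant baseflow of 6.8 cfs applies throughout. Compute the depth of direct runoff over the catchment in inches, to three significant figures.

d ≈ 0.786 in

Direct runoff: 0.0, 14.8, 48.0, 36.9, 28.4, 21.8, 16.8, 12.9, 0.0 cfs; ΣQ_DR = 179.6 cfs.
V = ΣQ_DR · Δt = 179.6 × 5400 s = 9.698 × 10^5 ft³.
Over A = 0.531 mi², depth = V / A = 0.786 in.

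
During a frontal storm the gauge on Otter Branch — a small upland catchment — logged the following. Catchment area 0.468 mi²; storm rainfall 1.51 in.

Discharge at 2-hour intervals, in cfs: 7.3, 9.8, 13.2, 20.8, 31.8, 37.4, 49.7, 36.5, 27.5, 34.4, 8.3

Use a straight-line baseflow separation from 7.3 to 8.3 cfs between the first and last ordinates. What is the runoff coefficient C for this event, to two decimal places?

C ≈ 0.84

ΣQ_DR = 190.9 cfs; V = ΣQ_DR·Δt = 1.374 × 10^6 ft³.
Runoff depth d = V / A = 1.264 in.
C = d / P = 1.264 / 1.51 = 0.84.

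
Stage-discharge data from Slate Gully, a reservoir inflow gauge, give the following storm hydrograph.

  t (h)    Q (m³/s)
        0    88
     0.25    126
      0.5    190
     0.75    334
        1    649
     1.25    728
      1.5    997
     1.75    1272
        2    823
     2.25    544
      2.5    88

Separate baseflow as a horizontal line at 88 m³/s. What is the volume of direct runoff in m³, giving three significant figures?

Direct-runoff ordinates (Q − Q_b): 0.0, 38.0, 102.0, 246.0, 561.0, 640.0, 909.0, 1184.0, 735.0, 456.0, 0.0 m³/s.
ΣQ_DR = 4871 m³/s.
With Δt = 0.25 h = 900 s, V = ΣQ_DR · Δt = 4871 × 900 = 4.38 × 10^6 m³.

V ≈ 4.38 × 10^6 m³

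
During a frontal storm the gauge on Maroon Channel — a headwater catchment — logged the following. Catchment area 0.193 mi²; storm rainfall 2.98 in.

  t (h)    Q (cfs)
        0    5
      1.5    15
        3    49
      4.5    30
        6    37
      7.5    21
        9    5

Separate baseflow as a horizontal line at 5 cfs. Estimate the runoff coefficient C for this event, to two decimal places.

C ≈ 0.51

ΣQ_DR = 127.0 cfs; V = ΣQ_DR·Δt = 6.858 × 10^5 ft³.
Runoff depth d = V / A = 1.530 in.
C = d / P = 1.530 / 2.98 = 0.51.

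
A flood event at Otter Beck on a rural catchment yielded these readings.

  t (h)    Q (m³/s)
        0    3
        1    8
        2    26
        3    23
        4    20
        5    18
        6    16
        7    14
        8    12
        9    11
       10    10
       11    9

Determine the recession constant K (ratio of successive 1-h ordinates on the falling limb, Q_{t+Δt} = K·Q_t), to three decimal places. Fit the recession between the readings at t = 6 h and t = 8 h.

K ≈ 0.866

Using the recession-limb readings at t = 6 h and t = 8 h: Q falls from 16 to 12 m³/s over 2 intervals.
K = (Q₂/Q₁)^(1/2) = (12/16)^(1/2) = 0.866.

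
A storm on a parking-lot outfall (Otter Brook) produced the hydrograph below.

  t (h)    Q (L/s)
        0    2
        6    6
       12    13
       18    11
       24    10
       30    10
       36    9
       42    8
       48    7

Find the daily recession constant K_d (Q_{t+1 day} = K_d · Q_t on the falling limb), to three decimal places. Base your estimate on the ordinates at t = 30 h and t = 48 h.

K_d ≈ 0.622

Between t = 30 h and t = 48 h the flow falls from 10 to 7 L/s over 3×6 h = 18 h.
Per-interval ratio K = (7/10)^(1/3) = 0.8879; K_d = K^(24/6) = 0.622.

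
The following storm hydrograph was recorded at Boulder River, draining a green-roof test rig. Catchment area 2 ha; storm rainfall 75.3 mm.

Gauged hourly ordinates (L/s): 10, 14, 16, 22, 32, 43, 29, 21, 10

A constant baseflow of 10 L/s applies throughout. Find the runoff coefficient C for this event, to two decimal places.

ΣQ_DR = 107.0 L/s; V = ΣQ_DR·Δt = 3.852 × 10^5 L.
Runoff depth d = V / A = 19.26 mm.
C = d / P = 19.26 / 75.3 = 0.26.

C ≈ 0.26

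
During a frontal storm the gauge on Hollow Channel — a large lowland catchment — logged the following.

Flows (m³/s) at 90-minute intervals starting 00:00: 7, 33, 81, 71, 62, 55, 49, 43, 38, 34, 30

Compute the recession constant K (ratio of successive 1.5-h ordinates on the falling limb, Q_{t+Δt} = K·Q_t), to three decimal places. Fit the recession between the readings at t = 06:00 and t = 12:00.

Using the recession-limb readings at t = 06:00 and t = 12:00: Q falls from 62 to 38 m³/s over 4 intervals.
K = (Q₂/Q₁)^(1/4) = (38/62)^(1/4) = 0.885.

K ≈ 0.885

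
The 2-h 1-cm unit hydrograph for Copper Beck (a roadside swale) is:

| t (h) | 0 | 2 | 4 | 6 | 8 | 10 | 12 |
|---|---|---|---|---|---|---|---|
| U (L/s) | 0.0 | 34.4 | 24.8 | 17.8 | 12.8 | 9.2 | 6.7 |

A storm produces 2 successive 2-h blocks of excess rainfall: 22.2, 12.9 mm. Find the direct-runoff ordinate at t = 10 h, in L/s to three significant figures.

By discrete convolution, Q_j = Σ (P_i / 10 mm) · U_{j−i}.
At t = 10 h (j=5): Q = (22.2/10)·9.2 + (12.9/10)·12.8 = 36.9 L/s.

Q ≈ 36.9 L/s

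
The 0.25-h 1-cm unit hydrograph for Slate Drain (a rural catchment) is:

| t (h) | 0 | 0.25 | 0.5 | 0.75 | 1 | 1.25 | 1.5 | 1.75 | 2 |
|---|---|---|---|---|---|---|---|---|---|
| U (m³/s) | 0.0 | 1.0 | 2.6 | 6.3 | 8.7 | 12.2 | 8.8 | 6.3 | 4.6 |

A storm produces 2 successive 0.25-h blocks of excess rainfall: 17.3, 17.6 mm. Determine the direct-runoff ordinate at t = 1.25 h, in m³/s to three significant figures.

Q ≈ 36.4 m³/s

By discrete convolution, Q_j = Σ (P_i / 10 mm) · U_{j−i}.
At t = 1.25 h (j=5): Q = (17.3/10)·12.2 + (17.6/10)·8.7 = 36.4 m³/s.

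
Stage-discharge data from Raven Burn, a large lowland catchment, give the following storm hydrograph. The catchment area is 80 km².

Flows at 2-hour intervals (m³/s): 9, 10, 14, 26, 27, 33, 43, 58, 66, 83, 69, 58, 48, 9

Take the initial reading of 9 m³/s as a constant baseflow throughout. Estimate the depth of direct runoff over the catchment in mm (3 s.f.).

Direct runoff: 0.0, 1.0, 5.0, 17.0, 18.0, 24.0, 34.0, 49.0, 57.0, 74.0, 60.0, 49.0, 39.0, 0.0 m³/s; ΣQ_DR = 427.0 m³/s.
V = ΣQ_DR · Δt = 427.0 × 7200 s = 3.074 × 10^6 m³.
Over A = 80 km², depth = V / A = 38.4 mm.

d ≈ 38.4 mm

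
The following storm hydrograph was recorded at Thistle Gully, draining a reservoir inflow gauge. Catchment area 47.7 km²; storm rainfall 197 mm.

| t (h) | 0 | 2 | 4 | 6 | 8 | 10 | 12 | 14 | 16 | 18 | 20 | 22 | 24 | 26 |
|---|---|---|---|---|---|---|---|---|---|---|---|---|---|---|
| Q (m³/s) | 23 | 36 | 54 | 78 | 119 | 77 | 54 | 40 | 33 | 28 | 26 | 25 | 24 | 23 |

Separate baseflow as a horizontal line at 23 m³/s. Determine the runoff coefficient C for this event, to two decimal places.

C ≈ 0.24

ΣQ_DR = 318.0 m³/s; V = ΣQ_DR·Δt = 2.290 × 10^6 m³.
Runoff depth d = V / A = 48.00 mm.
C = d / P = 48.00 / 197 = 0.24.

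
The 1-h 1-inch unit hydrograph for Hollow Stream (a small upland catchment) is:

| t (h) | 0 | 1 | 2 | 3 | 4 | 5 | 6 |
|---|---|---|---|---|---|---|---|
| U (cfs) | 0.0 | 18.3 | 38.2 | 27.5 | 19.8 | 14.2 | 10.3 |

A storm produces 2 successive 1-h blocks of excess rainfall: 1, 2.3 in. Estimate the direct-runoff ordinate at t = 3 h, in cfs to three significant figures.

Q ≈ 115 cfs

By discrete convolution, Q_j = Σ (P_i / 1 in) · U_{j−i}.
At t = 3 h (j=3): Q = (1/1)·27.5 + (2.3/1)·38.2 = 115 cfs.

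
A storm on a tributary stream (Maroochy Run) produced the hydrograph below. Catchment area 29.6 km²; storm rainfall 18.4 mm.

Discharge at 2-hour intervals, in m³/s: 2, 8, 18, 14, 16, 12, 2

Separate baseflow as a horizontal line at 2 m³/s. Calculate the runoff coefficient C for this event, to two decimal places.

C ≈ 0.77

ΣQ_DR = 58.00 m³/s; V = ΣQ_DR·Δt = 4.176 × 10^5 m³.
Runoff depth d = V / A = 14.11 mm.
C = d / P = 14.11 / 18.4 = 0.77.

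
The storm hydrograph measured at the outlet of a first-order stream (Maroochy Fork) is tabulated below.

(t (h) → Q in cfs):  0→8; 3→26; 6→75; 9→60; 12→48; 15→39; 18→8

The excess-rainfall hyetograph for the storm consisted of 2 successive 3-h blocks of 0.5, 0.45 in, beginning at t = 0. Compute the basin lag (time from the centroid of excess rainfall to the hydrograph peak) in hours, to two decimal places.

t_L ≈ 3.08 h

Centroid of excess rainfall: t_c = Σ P_i·t̄_i / ΣP_i = 2.9211 h (block centres at 1.5, 4.5 h).
Hydrograph peak occurs at t = 6 h, so basin lag t_L = 6 − 2.9211 = 3.08 h.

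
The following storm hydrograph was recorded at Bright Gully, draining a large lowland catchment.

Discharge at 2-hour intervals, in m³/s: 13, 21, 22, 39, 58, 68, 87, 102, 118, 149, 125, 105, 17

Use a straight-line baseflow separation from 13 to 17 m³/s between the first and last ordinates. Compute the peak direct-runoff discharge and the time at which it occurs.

Q_p = 133.00 m³/s at t = 18 h

Subtracting baseflow gives direct-runoff ordinates: 0.00, 7.67, 8.33, 25.00, 43.67, 53.33, 72.00, 86.67, 102.33, 133.00, 108.67, 88.33, 0.00 m³/s.
The maximum is 133.00 m³/s, occurring at the reading for t = 18 h.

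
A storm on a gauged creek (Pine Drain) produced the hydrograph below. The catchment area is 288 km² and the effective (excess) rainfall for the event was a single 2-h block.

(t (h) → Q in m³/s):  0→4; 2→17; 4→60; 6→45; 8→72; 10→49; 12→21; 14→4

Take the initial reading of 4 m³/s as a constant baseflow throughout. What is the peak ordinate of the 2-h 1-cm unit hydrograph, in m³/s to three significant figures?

Direct runoff: 0.0, 13.0, 56.0, 41.0, 68.0, 45.0, 17.0, 0.0 m³/s; ΣQ_DR = 240.0 m³/s, peak = 68.0 m³/s.
Runoff depth d = ΣQ_DR·Δt / A = 240.0 × 7200 / (288 km²) = 6.000 mm.
The 1-cm UH is the DRH scaled by (10 mm)/d, so U_p = 68.0 × 10/6.000 = 113 m³/s.

U_p ≈ 113 m³/s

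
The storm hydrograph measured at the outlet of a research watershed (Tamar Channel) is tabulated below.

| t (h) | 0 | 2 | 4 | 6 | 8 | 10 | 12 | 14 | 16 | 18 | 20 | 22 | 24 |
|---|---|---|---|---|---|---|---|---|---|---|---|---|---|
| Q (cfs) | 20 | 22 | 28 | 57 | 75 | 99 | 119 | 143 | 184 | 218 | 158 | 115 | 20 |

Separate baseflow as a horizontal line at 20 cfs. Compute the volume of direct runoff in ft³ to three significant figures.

V ≈ 7.19 × 10^6 ft³

Direct-runoff ordinates (Q − Q_b): 0.0, 2.0, 8.0, 37.0, 55.0, 79.0, 99.0, 123.0, 164.0, 198.0, 138.0, 95.0, 0.0 cfs.
ΣQ_DR = 998.0 cfs.
With Δt = 2 h = 7200 s, V = ΣQ_DR · Δt = 998.0 × 7200 = 7.19 × 10^6 ft³.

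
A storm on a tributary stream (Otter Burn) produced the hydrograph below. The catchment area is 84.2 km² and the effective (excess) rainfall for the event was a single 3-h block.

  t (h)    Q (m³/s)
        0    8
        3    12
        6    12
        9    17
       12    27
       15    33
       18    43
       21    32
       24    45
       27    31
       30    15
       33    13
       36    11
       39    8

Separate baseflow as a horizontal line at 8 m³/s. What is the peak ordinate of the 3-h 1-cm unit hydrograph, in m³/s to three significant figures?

Direct runoff: 0.0, 4.0, 4.0, 9.0, 19.0, 25.0, 35.0, 24.0, 37.0, 23.0, 7.0, 5.0, 3.0, 0.0 m³/s; ΣQ_DR = 195.0 m³/s, peak = 37.0 m³/s.
Runoff depth d = ΣQ_DR·Δt / A = 195.0 × 10800 / (84.2 km²) = 25.01 mm.
The 1-cm UH is the DRH scaled by (10 mm)/d, so U_p = 37.0 × 10/25.01 = 14.8 m³/s.

U_p ≈ 14.8 m³/s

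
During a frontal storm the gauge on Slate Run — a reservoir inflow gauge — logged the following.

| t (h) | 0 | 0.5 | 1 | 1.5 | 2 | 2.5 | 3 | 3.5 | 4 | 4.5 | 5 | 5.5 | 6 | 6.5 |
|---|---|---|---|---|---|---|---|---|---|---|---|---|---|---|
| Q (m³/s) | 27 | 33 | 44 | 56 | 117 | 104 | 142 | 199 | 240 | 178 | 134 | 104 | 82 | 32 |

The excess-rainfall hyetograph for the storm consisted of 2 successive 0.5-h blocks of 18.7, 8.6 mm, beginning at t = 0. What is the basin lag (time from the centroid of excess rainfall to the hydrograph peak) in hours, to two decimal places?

Centroid of excess rainfall: t_c = Σ P_i·t̄_i / ΣP_i = 0.4075 h (block centres at 0.25, 0.75 h).
Hydrograph peak occurs at t = 4 h, so basin lag t_L = 4 − 0.4075 = 3.59 h.

t_L ≈ 3.59 h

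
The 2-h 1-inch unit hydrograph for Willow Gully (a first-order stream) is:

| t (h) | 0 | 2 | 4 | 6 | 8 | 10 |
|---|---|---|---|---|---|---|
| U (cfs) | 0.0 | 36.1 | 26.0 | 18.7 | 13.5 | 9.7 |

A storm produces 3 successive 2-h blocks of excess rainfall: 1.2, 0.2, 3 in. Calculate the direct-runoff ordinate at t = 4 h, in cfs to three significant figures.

By discrete convolution, Q_j = Σ (P_i / 1 in) · U_{j−i}.
At t = 4 h (j=2): Q = (1.2/1)·26.0 + (0.2/1)·36.1 + (3/1)·0.0 = 38.4 cfs.

Q ≈ 38.4 cfs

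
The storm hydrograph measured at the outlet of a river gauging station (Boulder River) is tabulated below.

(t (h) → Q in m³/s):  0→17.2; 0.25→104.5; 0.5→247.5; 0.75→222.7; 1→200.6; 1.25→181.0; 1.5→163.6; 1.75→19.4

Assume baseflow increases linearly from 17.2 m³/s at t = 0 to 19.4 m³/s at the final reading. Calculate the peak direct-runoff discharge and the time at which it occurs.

Subtracting baseflow gives direct-runoff ordinates: 0.00, 86.99, 229.67, 204.56, 182.14, 162.23, 144.51, 0.00 m³/s.
The maximum is 229.67 m³/s, occurring at the reading for t = 0.5 h.

Q_p = 229.67 m³/s at t = 0.5 h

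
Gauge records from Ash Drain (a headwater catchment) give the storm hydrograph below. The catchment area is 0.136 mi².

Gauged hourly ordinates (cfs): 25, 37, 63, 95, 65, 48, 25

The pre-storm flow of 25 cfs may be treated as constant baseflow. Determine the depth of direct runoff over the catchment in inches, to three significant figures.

Direct runoff: 0.0, 12.0, 38.0, 70.0, 40.0, 23.0, 0.0 cfs; ΣQ_DR = 183.0 cfs.
V = ΣQ_DR · Δt = 183.0 × 3600 s = 6.588 × 10^5 ft³.
Over A = 0.136 mi², depth = V / A = 2.09 in.

d ≈ 2.09 in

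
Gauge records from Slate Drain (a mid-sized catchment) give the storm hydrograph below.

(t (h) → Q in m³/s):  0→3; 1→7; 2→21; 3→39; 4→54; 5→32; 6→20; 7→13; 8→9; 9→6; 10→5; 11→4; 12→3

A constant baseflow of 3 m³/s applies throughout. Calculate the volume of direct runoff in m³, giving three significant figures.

V ≈ 6.37 × 10^5 m³

Direct-runoff ordinates (Q − Q_b): 0.0, 4.0, 18.0, 36.0, 51.0, 29.0, 17.0, 10.0, 6.0, 3.0, 2.0, 1.0, 0.0 m³/s.
ΣQ_DR = 177.0 m³/s.
With Δt = 1 h = 3600 s, V = ΣQ_DR · Δt = 177.0 × 3600 = 6.37 × 10^5 m³.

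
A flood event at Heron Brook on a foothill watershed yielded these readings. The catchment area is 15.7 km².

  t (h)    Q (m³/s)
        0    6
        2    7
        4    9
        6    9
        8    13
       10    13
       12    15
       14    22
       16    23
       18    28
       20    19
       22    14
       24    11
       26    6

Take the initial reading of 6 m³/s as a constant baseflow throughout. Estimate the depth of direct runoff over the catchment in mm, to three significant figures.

d ≈ 50.9 mm

Direct runoff: 0.0, 1.0, 3.0, 3.0, 7.0, 7.0, 9.0, 16.0, 17.0, 22.0, 13.0, 8.0, 5.0, 0.0 m³/s; ΣQ_DR = 111.0 m³/s.
V = ΣQ_DR · Δt = 111.0 × 7200 s = 7.992 × 10^5 m³.
Over A = 15.7 km², depth = V / A = 50.9 mm.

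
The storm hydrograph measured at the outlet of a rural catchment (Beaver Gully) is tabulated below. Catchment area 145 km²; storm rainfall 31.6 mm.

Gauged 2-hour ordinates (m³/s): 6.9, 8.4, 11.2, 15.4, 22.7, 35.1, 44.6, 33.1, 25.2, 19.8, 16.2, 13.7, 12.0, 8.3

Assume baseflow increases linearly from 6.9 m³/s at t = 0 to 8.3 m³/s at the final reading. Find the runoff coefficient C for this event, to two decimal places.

C ≈ 0.26

ΣQ_DR = 166.2 m³/s; V = ΣQ_DR·Δt = 1.197 × 10^6 m³.
Runoff depth d = V / A = 8.253 mm.
C = d / P = 8.253 / 31.6 = 0.26.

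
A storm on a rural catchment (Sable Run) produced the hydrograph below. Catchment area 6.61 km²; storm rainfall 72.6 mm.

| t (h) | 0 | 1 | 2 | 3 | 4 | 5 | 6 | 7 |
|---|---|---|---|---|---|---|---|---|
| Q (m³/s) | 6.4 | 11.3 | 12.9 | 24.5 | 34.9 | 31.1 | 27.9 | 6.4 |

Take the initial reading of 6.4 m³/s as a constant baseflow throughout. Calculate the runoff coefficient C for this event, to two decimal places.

C ≈ 0.78

ΣQ_DR = 104.2 m³/s; V = ΣQ_DR·Δt = 3.751 × 10^5 m³.
Runoff depth d = V / A = 56.75 mm.
C = d / P = 56.75 / 72.6 = 0.78.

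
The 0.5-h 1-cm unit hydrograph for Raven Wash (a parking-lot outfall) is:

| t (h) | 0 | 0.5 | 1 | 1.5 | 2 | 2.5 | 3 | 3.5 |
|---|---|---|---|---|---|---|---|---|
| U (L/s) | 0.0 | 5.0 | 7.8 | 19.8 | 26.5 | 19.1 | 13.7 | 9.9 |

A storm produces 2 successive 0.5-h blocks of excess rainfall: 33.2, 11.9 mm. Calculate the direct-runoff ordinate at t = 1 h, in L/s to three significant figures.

Q ≈ 31.8 L/s

By discrete convolution, Q_j = Σ (P_i / 10 mm) · U_{j−i}.
At t = 1 h (j=2): Q = (33.2/10)·7.8 + (11.9/10)·5.0 = 31.8 L/s.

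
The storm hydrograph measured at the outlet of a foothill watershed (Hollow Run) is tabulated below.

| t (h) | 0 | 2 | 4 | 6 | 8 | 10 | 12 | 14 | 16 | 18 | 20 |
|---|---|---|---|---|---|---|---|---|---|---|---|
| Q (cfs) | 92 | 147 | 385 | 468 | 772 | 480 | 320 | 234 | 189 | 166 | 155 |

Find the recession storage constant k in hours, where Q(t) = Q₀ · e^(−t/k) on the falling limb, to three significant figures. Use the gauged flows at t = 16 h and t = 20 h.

k ≈ 20.2 h

On the falling limb, Q drops from 189 to 155 cfs between t = 16 h and t = 20 h (Δt = 4 h).
k = −Δt / ln(Q₂/Q₁) = −4 / ln(155/189) = 20.2 h.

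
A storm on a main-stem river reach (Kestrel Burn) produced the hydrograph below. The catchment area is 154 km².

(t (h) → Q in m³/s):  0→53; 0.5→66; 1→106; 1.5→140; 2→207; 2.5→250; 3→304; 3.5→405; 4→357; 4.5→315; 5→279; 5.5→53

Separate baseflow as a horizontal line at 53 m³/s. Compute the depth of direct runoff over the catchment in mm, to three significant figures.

Direct runoff: 0.0, 13.0, 53.0, 87.0, 154.0, 197.0, 251.0, 352.0, 304.0, 262.0, 226.0, 0.0 m³/s; ΣQ_DR = 1899 m³/s.
V = ΣQ_DR · Δt = 1899 × 1800 s = 3.418 × 10^6 m³.
Over A = 154 km², depth = V / A = 22.2 mm.

d ≈ 22.2 mm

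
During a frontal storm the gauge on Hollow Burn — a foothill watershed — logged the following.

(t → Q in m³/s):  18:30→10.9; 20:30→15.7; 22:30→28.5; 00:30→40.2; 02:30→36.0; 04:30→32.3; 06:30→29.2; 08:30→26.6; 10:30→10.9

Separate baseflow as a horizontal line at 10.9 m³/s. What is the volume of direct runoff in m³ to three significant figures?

Direct-runoff ordinates (Q − Q_b): 0.0, 4.8, 17.6, 29.3, 25.1, 21.4, 18.3, 15.7, 0.0 m³/s.
ΣQ_DR = 132.2 m³/s.
With Δt = 2 h = 7200 s, V = ΣQ_DR · Δt = 132.2 × 7200 = 9.52 × 10^5 m³.

V ≈ 9.52 × 10^5 m³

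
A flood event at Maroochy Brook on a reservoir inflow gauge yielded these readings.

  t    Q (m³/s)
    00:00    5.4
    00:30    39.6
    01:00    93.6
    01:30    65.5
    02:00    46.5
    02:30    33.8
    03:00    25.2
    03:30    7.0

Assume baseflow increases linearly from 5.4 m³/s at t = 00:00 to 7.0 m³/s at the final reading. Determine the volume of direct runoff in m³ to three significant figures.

Direct-runoff ordinates (Q − Q_b): 0.00, 33.97, 87.74, 59.41, 40.19, 27.26, 18.43, 0.00 m³/s.
ΣQ_DR = 267.0 m³/s.
With Δt = 0.5 h = 1800 s, V = ΣQ_DR · Δt = 267.0 × 1800 = 4.81 × 10^5 m³.

V ≈ 4.81 × 10^5 m³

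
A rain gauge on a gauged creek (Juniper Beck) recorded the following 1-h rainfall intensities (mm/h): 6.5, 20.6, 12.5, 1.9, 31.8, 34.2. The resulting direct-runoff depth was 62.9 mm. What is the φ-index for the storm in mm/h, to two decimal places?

φ ≈ 9.05 mm/h

Only the 4 blocks with intensity above φ contribute runoff: 20.6, 12.5, 31.8, 34.2 mm/h.
Σ(I−φ)·Δt = d  ⇒  (20.6+12.5+31.8+34.2 − 4φ)·1 = 62.9
φ = (99.10 − 62.9/1) / 4 = 9.05 mm/h.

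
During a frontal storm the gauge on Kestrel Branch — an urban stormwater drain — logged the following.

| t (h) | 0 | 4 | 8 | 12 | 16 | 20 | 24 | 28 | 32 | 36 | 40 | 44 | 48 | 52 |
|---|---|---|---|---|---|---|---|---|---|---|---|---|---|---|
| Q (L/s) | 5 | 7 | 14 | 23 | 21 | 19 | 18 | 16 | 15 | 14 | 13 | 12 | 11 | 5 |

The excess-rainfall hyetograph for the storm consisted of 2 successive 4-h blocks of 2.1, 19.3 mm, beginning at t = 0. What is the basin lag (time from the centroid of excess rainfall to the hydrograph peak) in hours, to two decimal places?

t_L ≈ 6.39 h

Centroid of excess rainfall: t_c = Σ P_i·t̄_i / ΣP_i = 5.6075 h (block centres at 2, 6 h).
Hydrograph peak occurs at t = 12 h, so basin lag t_L = 12 − 5.6075 = 6.39 h.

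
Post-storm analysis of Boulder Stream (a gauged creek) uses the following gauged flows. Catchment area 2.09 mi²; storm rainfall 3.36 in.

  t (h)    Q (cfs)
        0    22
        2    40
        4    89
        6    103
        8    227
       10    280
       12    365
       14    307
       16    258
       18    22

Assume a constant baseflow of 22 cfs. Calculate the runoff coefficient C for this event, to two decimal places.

C ≈ 0.66

ΣQ_DR = 1493 cfs; V = ΣQ_DR·Δt = 1.075 × 10^7 ft³.
Runoff depth d = V / A = 2.214 in.
C = d / P = 2.214 / 3.36 = 0.66.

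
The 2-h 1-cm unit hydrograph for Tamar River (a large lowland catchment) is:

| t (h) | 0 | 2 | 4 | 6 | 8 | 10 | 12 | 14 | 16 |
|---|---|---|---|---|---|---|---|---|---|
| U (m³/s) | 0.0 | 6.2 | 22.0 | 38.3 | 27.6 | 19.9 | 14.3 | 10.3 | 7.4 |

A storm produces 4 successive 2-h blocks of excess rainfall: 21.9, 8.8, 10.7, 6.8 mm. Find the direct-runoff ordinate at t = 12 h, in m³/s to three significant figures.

By discrete convolution, Q_j = Σ (P_i / 10 mm) · U_{j−i}.
At t = 12 h (j=6): Q = (21.9/10)·14.3 + (8.8/10)·19.9 + (10.7/10)·27.6 + (6.8/10)·38.3 = 104 m³/s.

Q ≈ 104 m³/s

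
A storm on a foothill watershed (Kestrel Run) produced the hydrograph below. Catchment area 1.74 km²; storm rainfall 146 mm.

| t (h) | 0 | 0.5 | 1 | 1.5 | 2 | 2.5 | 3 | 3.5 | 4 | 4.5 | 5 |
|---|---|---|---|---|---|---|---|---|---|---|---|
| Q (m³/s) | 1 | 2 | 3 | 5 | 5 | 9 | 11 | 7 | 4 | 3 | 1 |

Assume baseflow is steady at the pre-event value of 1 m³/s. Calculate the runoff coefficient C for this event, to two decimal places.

C ≈ 0.28

ΣQ_DR = 40.00 m³/s; V = ΣQ_DR·Δt = 72000 m³.
Runoff depth d = V / A = 41.38 mm.
C = d / P = 41.38 / 146 = 0.28.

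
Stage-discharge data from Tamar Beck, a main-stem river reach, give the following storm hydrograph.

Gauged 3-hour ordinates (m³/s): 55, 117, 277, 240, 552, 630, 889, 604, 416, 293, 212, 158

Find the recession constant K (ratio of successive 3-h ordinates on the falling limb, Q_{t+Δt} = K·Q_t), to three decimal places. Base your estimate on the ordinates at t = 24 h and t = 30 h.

K ≈ 0.714

Using the recession-limb readings at t = 24 h and t = 30 h: Q falls from 416 to 212 m³/s over 2 intervals.
K = (Q₂/Q₁)^(1/2) = (212/416)^(1/2) = 0.714.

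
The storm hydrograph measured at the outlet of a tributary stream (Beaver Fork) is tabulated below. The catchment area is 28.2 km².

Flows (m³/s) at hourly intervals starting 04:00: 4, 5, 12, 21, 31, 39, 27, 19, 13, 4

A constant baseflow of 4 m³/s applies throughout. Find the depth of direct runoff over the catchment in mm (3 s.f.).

d ≈ 17.2 mm

Direct runoff: 0.0, 1.0, 8.0, 17.0, 27.0, 35.0, 23.0, 15.0, 9.0, 0.0 m³/s; ΣQ_DR = 135.0 m³/s.
V = ΣQ_DR · Δt = 135.0 × 3600 s = 4.860 × 10^5 m³.
Over A = 28.2 km², depth = V / A = 17.2 mm.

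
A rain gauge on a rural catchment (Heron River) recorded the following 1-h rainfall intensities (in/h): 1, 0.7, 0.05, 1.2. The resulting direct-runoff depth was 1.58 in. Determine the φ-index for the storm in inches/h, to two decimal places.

Only the 3 blocks with intensity above φ contribute runoff: 1, 0.7, 1.2 in/h.
Σ(I−φ)·Δt = d  ⇒  (1+0.7+1.2 − 3φ)·1 = 1.58
φ = (2.900 − 1.58/1) / 3 = 0.44 in/h.

φ ≈ 0.44 in/h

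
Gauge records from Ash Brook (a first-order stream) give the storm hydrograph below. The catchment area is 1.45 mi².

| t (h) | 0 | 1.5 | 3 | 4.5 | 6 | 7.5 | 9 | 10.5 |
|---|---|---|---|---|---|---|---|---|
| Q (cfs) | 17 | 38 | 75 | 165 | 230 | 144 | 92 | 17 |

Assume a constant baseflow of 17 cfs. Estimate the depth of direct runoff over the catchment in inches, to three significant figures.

d ≈ 1.03 in

Direct runoff: 0.0, 21.0, 58.0, 148.0, 213.0, 127.0, 75.0, 0.0 cfs; ΣQ_DR = 642.0 cfs.
V = ΣQ_DR · Δt = 642.0 × 5400 s = 3.467 × 10^6 ft³.
Over A = 1.45 mi², depth = V / A = 1.03 in.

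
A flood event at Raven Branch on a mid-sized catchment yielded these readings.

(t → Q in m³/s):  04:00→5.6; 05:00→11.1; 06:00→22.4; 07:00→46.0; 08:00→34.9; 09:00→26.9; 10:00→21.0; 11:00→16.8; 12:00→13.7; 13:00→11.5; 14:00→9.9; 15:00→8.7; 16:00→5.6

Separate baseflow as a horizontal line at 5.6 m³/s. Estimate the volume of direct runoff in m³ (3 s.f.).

Direct-runoff ordinates (Q − Q_b): 0.0, 5.5, 16.8, 40.4, 29.3, 21.3, 15.4, 11.2, 8.1, 5.9, 4.3, 3.1, 0.0 m³/s.
ΣQ_DR = 161.3 m³/s.
With Δt = 1 h = 3600 s, V = ΣQ_DR · Δt = 161.3 × 3600 = 5.81 × 10^5 m³.

V ≈ 5.81 × 10^5 m³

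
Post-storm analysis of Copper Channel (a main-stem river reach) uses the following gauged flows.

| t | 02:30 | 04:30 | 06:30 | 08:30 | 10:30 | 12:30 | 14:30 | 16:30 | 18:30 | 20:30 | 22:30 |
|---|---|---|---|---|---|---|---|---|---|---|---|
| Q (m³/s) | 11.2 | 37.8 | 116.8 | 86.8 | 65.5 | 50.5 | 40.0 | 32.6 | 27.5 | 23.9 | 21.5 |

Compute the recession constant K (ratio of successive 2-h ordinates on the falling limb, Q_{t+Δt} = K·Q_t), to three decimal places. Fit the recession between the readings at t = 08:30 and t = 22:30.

Using the recession-limb readings at t = 08:30 and t = 22:30: Q falls from 86.8 to 21.5 m³/s over 7 intervals.
K = (Q₂/Q₁)^(1/7) = (21.5/86.8)^(1/7) = 0.819.

K ≈ 0.819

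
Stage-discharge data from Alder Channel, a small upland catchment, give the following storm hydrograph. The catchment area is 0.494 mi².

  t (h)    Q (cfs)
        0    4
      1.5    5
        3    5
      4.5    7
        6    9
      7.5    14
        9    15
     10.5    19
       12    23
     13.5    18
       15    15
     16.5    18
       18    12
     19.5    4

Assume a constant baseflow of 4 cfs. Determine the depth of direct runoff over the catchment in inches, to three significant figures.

Direct runoff: 0.0, 1.0, 1.0, 3.0, 5.0, 10.0, 11.0, 15.0, 19.0, 14.0, 11.0, 14.0, 8.0, 0.0 cfs; ΣQ_DR = 112.0 cfs.
V = ΣQ_DR · Δt = 112.0 × 5400 s = 6.048 × 10^5 ft³.
Over A = 0.494 mi², depth = V / A = 0.527 in.

d ≈ 0.527 in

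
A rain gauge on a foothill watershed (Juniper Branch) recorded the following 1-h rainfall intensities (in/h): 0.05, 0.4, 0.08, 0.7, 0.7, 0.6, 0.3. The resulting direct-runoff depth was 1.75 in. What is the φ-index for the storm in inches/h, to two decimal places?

Only the 5 blocks with intensity above φ contribute runoff: 0.4, 0.7, 0.7, 0.6, 0.3 in/h.
Σ(I−φ)·Δt = d  ⇒  (0.4+0.7+0.7+0.6+0.3 − 5φ)·1 = 1.75
φ = (2.700 − 1.75/1) / 5 = 0.19 in/h.

φ ≈ 0.19 in/h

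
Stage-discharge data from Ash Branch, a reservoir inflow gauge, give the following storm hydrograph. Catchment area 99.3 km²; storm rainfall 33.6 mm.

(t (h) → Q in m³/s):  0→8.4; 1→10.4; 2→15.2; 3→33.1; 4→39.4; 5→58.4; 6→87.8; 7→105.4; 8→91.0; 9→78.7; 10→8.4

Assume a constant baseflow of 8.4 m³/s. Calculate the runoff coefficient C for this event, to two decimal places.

C ≈ 0.48

ΣQ_DR = 443.8 m³/s; V = ΣQ_DR·Δt = 1.598 × 10^6 m³.
Runoff depth d = V / A = 16.09 mm.
C = d / P = 16.09 / 33.6 = 0.48.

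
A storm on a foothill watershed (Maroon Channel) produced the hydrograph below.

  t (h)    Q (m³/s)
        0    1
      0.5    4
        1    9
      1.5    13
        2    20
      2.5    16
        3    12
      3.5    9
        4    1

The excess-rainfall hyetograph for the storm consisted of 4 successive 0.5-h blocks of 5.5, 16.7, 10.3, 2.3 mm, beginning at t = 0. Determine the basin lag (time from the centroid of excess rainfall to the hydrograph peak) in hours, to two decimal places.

Centroid of excess rainfall: t_c = Σ P_i·t̄_i / ΣP_i = 0.8851 h (block centres at 0.25, 0.75, 1.25, 1.75 h).
Hydrograph peak occurs at t = 2 h, so basin lag t_L = 2 − 0.8851 = 1.11 h.

t_L ≈ 1.11 h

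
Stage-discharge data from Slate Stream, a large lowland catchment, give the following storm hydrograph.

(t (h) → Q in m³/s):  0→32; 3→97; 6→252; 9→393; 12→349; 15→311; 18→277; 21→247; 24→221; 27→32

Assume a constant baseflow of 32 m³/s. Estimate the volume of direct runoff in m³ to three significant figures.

Direct-runoff ordinates (Q − Q_b): 0.0, 65.0, 220.0, 361.0, 317.0, 279.0, 245.0, 215.0, 189.0, 0.0 m³/s.
ΣQ_DR = 1891 m³/s.
With Δt = 3 h = 10800 s, V = ΣQ_DR · Δt = 1891 × 10800 = 2.04 × 10^7 m³.

V ≈ 2.04 × 10^7 m³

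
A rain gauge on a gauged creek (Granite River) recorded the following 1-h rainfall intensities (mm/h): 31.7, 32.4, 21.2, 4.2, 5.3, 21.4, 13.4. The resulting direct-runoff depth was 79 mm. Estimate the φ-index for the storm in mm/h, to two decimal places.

φ ≈ 8.22 mm/h

Only the 5 blocks with intensity above φ contribute runoff: 31.7, 32.4, 21.2, 21.4, 13.4 mm/h.
Σ(I−φ)·Δt = d  ⇒  (31.7+32.4+21.2+21.4+13.4 − 5φ)·1 = 79
φ = (120.1 − 79/1) / 5 = 8.22 mm/h.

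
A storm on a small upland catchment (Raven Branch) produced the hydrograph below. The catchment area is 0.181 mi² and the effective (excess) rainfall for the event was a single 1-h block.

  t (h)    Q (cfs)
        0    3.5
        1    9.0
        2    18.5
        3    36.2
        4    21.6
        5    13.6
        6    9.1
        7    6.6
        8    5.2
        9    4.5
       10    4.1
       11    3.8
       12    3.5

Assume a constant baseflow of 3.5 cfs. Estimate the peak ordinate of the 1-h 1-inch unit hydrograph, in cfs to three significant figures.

U_p ≈ 40.8 cfs

Direct runoff: 0.0, 5.5, 15.0, 32.7, 18.1, 10.1, 5.6, 3.1, 1.7, 1.0, 0.6, 0.3, 0.0 cfs; ΣQ_DR = 93.70 cfs, peak = 32.7 cfs.
Runoff depth d = ΣQ_DR·Δt / A = 93.70 × 3600 / (0.181 mi²) = 0.8022 in.
The 1-inch UH is the DRH scaled by (1 in)/d, so U_p = 32.7 × 1/0.8022 = 40.8 cfs.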